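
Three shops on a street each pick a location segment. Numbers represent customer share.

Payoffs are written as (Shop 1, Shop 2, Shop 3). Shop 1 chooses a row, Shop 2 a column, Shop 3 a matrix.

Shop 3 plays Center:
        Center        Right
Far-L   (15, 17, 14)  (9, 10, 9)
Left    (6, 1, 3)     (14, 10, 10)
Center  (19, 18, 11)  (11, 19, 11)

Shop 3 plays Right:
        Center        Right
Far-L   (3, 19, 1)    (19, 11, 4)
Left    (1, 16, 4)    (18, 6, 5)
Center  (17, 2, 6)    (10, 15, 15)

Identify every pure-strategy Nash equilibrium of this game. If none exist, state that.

The unique pure-strategy Nash equilibrium is (Left, Right, Center).

(Far-L, Center, Center): Shop 1 can switch to Center (15 → 19). Not NE.
(Far-L, Center, Right): Shop 1 can switch to Center (3 → 17). Not NE.
(Far-L, Right, Center): Shop 1 can switch to Left (9 → 14). Not NE.
(Far-L, Right, Right): Shop 2 can switch to Center (11 → 19). Not NE.
(Left, Center, Center): Shop 1 can switch to Far-L (6 → 15). Not NE.
(Left, Center, Right): Shop 1 can switch to Far-L (1 → 3). Not NE.
(Left, Right, Center): Shop 1 gets 14, best alternative 11; Shop 2 gets 10, best alternative 1; Shop 3 gets 10, best alternative 5. No profitable deviation — NE.
(Left, Right, Right): Shop 1 can switch to Far-L (18 → 19). Not NE.
(Center, Center, Center): Shop 2 can switch to Right (18 → 19). Not NE.
(The remaining 3 profiles each have a profitable deviation by the same check.)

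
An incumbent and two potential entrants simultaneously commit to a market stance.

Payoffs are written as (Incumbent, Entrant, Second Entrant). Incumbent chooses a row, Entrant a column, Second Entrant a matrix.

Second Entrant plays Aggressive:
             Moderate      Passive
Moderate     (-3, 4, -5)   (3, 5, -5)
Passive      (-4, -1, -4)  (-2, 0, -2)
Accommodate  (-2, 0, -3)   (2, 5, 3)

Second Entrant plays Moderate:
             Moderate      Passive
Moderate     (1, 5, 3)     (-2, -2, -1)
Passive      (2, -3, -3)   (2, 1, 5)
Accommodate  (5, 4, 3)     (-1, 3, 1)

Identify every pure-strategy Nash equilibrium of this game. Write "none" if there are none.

Incumbent against (Moderate, Aggressive): payoffs -3, -4, -2 → best response Accommodate.
Incumbent against (Moderate, Moderate): payoffs 1, 2, 5 → best response Accommodate.
Incumbent against (Passive, Aggressive): payoffs 3, -2, 2 → best response Moderate.
Incumbent against (Passive, Moderate): payoffs -2, 2, -1 → best response Passive.
Entrant against (Moderate, Aggressive): payoffs 4, 5 → best response Passive.
Entrant against (Moderate, Moderate): payoffs 5, -2 → best response Moderate.
Entrant against (Passive, Aggressive): payoffs -1, 0 → best response Passive.
Entrant against (Passive, Moderate): payoffs -3, 1 → best response Passive.
Entrant against (Accommodate, Aggressive): payoffs 0, 5 → best response Passive.
Entrant against (Accommodate, Moderate): payoffs 4, 3 → best response Moderate.
Second Entrant against (Moderate, Moderate): payoffs -5, 3 → best response Moderate.
Second Entrant against (Moderate, Passive): payoffs -5, -1 → best response Moderate.
Second Entrant against (Passive, Moderate): payoffs -4, -3 → best response Moderate.
Second Entrant against (Passive, Passive): payoffs -2, 5 → best response Moderate.
Second Entrant against (Accommodate, Moderate): payoffs -3, 3 → best response Moderate.
Second Entrant against (Accommodate, Passive): payoffs 3, 1 → best response Aggressive.
Mutual best responses: (Passive, Passive, Moderate); (Accommodate, Moderate, Moderate).

(Passive, Passive, Moderate) and (Accommodate, Moderate, Moderate)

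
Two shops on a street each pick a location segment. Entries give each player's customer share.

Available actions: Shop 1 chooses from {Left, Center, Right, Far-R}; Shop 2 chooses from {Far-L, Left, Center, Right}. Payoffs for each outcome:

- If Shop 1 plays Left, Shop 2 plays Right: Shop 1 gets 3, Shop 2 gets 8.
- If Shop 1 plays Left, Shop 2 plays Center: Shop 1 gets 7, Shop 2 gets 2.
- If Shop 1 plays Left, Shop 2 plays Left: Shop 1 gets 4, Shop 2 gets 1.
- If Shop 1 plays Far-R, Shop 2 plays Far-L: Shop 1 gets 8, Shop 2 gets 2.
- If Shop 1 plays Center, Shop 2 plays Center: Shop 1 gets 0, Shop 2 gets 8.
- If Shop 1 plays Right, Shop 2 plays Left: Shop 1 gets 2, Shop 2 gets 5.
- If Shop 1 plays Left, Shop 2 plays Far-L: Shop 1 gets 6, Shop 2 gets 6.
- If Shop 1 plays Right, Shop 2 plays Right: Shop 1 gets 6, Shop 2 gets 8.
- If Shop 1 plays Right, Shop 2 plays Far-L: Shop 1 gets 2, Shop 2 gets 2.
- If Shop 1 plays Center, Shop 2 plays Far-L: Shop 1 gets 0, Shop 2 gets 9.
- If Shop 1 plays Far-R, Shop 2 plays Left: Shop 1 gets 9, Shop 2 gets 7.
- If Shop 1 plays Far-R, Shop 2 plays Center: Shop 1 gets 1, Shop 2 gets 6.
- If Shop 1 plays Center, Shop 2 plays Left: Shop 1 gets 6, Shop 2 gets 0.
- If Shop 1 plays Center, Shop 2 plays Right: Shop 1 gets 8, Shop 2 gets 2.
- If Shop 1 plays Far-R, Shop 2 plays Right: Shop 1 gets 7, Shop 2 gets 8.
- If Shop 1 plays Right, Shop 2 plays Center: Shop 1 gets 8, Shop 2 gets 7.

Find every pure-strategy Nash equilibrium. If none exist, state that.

Shop 1 against Far-L: payoffs 6, 0, 2, 8 → best response Far-R.
Shop 1 against Left: payoffs 4, 6, 2, 9 → best response Far-R.
Shop 1 against Center: payoffs 7, 0, 8, 1 → best response Right.
Shop 1 against Right: payoffs 3, 8, 6, 7 → best response Center.
Shop 2 against Left: payoffs 6, 1, 2, 8 → best response Right.
Shop 2 against Center: payoffs 9, 0, 8, 2 → best response Far-L.
Shop 2 against Right: payoffs 2, 5, 7, 8 → best response Right.
Shop 2 against Far-R: payoffs 2, 7, 6, 8 → best response Right.
No profile is a mutual best response for all players.

No pure-strategy Nash equilibrium.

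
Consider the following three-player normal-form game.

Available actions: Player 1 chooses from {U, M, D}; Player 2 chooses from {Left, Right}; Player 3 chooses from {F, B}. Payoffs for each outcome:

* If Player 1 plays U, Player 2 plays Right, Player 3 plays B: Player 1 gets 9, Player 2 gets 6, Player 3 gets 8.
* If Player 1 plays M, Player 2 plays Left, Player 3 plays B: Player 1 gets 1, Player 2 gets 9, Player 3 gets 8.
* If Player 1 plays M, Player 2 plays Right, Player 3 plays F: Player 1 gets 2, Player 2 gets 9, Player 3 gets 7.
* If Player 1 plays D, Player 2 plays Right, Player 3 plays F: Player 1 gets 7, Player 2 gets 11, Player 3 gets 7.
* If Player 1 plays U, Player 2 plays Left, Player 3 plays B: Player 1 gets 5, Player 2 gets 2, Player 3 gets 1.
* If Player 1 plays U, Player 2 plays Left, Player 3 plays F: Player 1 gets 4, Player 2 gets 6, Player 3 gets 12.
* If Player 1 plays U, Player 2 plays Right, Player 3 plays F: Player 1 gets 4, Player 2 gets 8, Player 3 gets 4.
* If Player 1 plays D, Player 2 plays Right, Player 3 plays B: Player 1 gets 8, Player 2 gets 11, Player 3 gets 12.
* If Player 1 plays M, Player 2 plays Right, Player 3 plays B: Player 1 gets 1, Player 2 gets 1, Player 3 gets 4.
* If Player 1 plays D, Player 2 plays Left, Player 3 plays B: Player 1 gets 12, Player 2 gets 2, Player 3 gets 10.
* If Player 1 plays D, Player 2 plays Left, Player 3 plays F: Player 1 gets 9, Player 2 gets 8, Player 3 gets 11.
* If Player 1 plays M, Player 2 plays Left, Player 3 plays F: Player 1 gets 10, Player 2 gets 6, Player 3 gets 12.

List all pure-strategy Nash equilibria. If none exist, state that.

Player 1 against (Left, F): payoffs 4, 10, 9 → best response M.
Player 1 against (Left, B): payoffs 5, 1, 12 → best response D.
Player 1 against (Right, F): payoffs 4, 2, 7 → best response D.
Player 1 against (Right, B): payoffs 9, 1, 8 → best response U.
Player 2 against (U, F): payoffs 6, 8 → best response Right.
Player 2 against (U, B): payoffs 2, 6 → best response Right.
Player 2 against (M, F): payoffs 6, 9 → best response Right.
Player 2 against (M, B): payoffs 9, 1 → best response Left.
Player 2 against (D, F): payoffs 8, 11 → best response Right.
Player 2 against (D, B): payoffs 2, 11 → best response Right.
Player 3 against (U, Left): payoffs 12, 1 → best response F.
Player 3 against (U, Right): payoffs 4, 8 → best response B.
Player 3 against (M, Left): payoffs 12, 8 → best response F.
Player 3 against (M, Right): payoffs 7, 4 → best response F.
Player 3 against (D, Left): payoffs 11, 10 → best response F.
Player 3 against (D, Right): payoffs 7, 12 → best response B.
Mutual best responses: (U, Right, B).

(U, Right, B)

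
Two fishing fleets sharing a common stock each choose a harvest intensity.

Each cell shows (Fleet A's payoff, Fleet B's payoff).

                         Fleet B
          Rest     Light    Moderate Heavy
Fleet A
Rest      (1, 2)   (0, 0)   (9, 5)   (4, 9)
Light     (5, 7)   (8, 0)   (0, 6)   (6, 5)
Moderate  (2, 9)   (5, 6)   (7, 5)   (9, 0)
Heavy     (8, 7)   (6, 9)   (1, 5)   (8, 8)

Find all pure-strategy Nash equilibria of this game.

There is no pure-strategy Nash equilibrium.

Mark each player's best response to every combination of opponents' strategies; a profile where every player is best-responding is a pure Nash equilibrium.
Fleet A against Rest: payoffs 1, 5, 2, 8 → best response Heavy.
Fleet A against Light: payoffs 0, 8, 5, 6 → best response Light.
Fleet A against Moderate: payoffs 9, 0, 7, 1 → best response Rest.
Fleet A against Heavy: payoffs 4, 6, 9, 8 → best response Moderate.
Fleet B against Rest: payoffs 2, 0, 5, 9 → best response Heavy.
Fleet B against Light: payoffs 7, 0, 6, 5 → best response Rest.
Fleet B against Moderate: payoffs 9, 6, 5, 0 → best response Rest.
Fleet B against Heavy: payoffs 7, 9, 5, 8 → best response Light.
No profile is a mutual best response for all players.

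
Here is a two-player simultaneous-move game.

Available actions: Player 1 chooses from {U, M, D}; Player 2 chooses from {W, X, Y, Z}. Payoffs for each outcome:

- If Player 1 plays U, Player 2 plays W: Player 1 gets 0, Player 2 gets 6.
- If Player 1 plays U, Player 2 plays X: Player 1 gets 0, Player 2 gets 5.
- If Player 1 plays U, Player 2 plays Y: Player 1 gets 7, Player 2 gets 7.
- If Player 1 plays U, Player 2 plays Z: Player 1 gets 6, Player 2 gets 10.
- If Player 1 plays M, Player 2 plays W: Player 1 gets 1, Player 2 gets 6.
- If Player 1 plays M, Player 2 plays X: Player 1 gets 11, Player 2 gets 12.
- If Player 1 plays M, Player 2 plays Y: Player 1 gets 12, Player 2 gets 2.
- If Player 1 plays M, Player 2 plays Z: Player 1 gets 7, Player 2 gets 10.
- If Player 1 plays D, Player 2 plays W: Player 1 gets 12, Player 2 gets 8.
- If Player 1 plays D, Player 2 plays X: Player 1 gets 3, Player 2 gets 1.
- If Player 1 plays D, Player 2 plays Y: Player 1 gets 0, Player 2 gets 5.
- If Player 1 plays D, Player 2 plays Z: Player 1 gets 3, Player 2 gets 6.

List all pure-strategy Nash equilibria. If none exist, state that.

(U, W): Player 1 can switch to M (0 → 1). Not NE.
(U, X): Player 1 can switch to M (0 → 11). Not NE.
(U, Y): Player 1 can switch to M (7 → 12). Not NE.
(U, Z): Player 1 can switch to M (6 → 7). Not NE.
(M, W): Player 1 can switch to D (1 → 12). Not NE.
(M, X): Player 1 gets 11, best alternative 3; Player 2 gets 12, best alternative 10. No profitable deviation — NE.
(M, Y): Player 2 can switch to W (2 → 6). Not NE.
(D, W): Player 1 gets 12, best alternative 1; Player 2 gets 8, best alternative 6. No profitable deviation — NE.
(The remaining 4 profiles each have a profitable deviation by the same check.)

Pure-strategy Nash equilibria: (M, X); (D, W)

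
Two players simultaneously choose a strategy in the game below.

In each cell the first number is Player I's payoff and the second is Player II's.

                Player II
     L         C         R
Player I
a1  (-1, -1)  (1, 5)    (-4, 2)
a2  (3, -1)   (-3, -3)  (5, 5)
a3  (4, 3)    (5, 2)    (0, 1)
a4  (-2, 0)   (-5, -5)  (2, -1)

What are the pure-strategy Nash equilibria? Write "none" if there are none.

(a1, L): Player I can switch to a2 (-1 → 3). Not NE.
(a1, C): Player I can switch to a3 (1 → 5). Not NE.
(a1, R): Player I can switch to a2 (-4 → 5). Not NE.
(a2, L): Player I can switch to a3 (3 → 4). Not NE.
(a2, C): Player I can switch to a1 (-3 → 1). Not NE.
(a2, R): Player I gets 5, best alternative 2; Player II gets 5, best alternative -1. No profitable deviation — NE.
(a3, L): Player I gets 4, best alternative 3; Player II gets 3, best alternative 2. No profitable deviation — NE.
(a3, C): Player II can switch to L (2 → 3). Not NE.
(a3, R): Player I can switch to a2 (0 → 5). Not NE.
(a4, L): Player I can switch to a1 (-2 → -1). Not NE.
(a4, C): Player I can switch to a1 (-5 → 1). Not NE.
(a4, R): Player I can switch to a2 (2 → 5). Not NE.

(a2, R); (a3, L)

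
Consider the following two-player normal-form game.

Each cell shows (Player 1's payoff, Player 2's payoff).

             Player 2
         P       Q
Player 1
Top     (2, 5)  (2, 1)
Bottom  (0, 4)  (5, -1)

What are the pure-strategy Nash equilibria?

(Top, P): Player 1 gets 2, best alternative 0; Player 2 gets 5, best alternative 1. No profitable deviation — NE.
(Top, Q): Player 1 can switch to Bottom (2 → 5). Not NE.
(Bottom, P): Player 1 can switch to Top (0 → 2). Not NE.
(Bottom, Q): Player 2 can switch to P (-1 → 4). Not NE.

(Top, P)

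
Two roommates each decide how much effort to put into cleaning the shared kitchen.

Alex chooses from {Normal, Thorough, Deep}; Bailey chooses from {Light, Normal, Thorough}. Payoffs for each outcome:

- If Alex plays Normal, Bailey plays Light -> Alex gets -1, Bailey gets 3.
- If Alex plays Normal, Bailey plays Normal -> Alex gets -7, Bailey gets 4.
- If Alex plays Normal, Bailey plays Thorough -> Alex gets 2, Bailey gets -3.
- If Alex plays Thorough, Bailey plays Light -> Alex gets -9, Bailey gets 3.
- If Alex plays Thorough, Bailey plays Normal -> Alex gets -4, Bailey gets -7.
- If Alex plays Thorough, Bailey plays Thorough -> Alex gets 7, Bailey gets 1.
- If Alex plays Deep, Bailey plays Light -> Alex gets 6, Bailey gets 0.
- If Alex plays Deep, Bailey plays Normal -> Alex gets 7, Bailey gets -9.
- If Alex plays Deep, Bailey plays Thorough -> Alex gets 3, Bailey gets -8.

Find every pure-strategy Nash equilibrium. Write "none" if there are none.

Pure NE: (Deep, Light)

(Normal, Light): Alex can switch to Deep (-1 → 6). Not NE.
(Normal, Normal): Alex can switch to Thorough (-7 → -4). Not NE.
(Normal, Thorough): Alex can switch to Thorough (2 → 7). Not NE.
(Thorough, Light): Alex can switch to Normal (-9 → -1). Not NE.
(Thorough, Normal): Alex can switch to Deep (-4 → 7). Not NE.
(Thorough, Thorough): Bailey can switch to Light (1 → 3). Not NE.
(Deep, Light): Alex gets 6, best alternative -1; Bailey gets 0, best alternative -8. No profitable deviation — NE.
(Deep, Normal): Bailey can switch to Light (-9 → 0). Not NE.
(Deep, Thorough): Alex can switch to Thorough (3 → 7). Not NE.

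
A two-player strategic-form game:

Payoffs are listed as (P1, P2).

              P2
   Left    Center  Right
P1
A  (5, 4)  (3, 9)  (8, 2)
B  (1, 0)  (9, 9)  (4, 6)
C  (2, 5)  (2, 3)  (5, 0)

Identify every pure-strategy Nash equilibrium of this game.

P1 against Left: payoffs 5, 1, 2 → best response A.
P1 against Center: payoffs 3, 9, 2 → best response B.
P1 against Right: payoffs 8, 4, 5 → best response A.
P2 against A: payoffs 4, 9, 2 → best response Center.
P2 against B: payoffs 0, 9, 6 → best response Center.
P2 against C: payoffs 5, 3, 0 → best response Left.
Mutual best responses: (B, Center).

The unique pure-strategy Nash equilibrium is (B, Center).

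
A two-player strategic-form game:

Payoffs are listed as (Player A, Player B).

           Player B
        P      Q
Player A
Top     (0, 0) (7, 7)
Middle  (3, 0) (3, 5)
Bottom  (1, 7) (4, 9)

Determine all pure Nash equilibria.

(Top, Q)

(Top, P): Player A can switch to Middle (0 → 3). Not NE.
(Top, Q): Player A gets 7, best alternative 4; Player B gets 7, best alternative 0. No profitable deviation — NE.
(Middle, P): Player B can switch to Q (0 → 5). Not NE.
(Middle, Q): Player A can switch to Top (3 → 7). Not NE.
(Bottom, P): Player A can switch to Middle (1 → 3). Not NE.
(Bottom, Q): Player A can switch to Top (4 → 7). Not NE.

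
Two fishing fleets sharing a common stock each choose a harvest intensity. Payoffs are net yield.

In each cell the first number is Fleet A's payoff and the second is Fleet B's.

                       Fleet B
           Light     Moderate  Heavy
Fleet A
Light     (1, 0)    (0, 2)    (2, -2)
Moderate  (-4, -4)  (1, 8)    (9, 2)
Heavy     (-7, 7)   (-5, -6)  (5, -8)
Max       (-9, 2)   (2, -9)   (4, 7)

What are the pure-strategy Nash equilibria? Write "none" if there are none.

No pure-strategy Nash equilibrium.

Fleet A against Light: payoffs 1, -4, -7, -9 → best response Light.
Fleet A against Moderate: payoffs 0, 1, -5, 2 → best response Max.
Fleet A against Heavy: payoffs 2, 9, 5, 4 → best response Moderate.
Fleet B against Light: payoffs 0, 2, -2 → best response Moderate.
Fleet B against Moderate: payoffs -4, 8, 2 → best response Moderate.
Fleet B against Heavy: payoffs 7, -6, -8 → best response Light.
Fleet B against Max: payoffs 2, -9, 7 → best response Heavy.
No profile is a mutual best response for all players.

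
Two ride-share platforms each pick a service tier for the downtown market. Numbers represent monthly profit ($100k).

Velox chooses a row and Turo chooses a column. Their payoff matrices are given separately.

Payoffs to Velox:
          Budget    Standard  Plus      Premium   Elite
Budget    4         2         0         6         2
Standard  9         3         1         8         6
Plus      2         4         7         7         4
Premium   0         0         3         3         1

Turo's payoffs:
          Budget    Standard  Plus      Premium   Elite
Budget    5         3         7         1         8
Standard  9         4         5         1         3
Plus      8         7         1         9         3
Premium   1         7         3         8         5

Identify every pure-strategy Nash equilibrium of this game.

Pure NE: (Standard, Budget)

Velox against Budget: payoffs 4, 9, 2, 0 → best response Standard.
Velox against Standard: payoffs 2, 3, 4, 0 → best response Plus.
Velox against Plus: payoffs 0, 1, 7, 3 → best response Plus.
Velox against Premium: payoffs 6, 8, 7, 3 → best response Standard.
Velox against Elite: payoffs 2, 6, 4, 1 → best response Standard.
Turo against Budget: payoffs 5, 3, 7, 1, 8 → best response Elite.
Turo against Standard: payoffs 9, 4, 5, 1, 3 → best response Budget.
Turo against Plus: payoffs 8, 7, 1, 9, 3 → best response Premium.
Turo against Premium: payoffs 1, 7, 3, 8, 5 → best response Premium.
Mutual best responses: (Standard, Budget).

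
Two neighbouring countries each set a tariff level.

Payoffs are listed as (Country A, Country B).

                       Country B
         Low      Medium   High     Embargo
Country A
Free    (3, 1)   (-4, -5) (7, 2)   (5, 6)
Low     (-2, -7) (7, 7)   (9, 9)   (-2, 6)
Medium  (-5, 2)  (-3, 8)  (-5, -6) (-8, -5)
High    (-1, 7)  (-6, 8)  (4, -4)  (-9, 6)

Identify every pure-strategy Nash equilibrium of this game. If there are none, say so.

(Free, Low): Country B can switch to High (1 → 2). Not NE.
(Free, Medium): Country A can switch to Low (-4 → 7). Not NE.
(Free, High): Country A can switch to Low (7 → 9). Not NE.
(Free, Embargo): Country A gets 5, best alternative -2; Country B gets 6, best alternative 2. No profitable deviation — NE.
(Low, Low): Country A can switch to Free (-2 → 3). Not NE.
(Low, Medium): Country B can switch to High (7 → 9). Not NE.
(Low, High): Country A gets 9, best alternative 7; Country B gets 9, best alternative 7. No profitable deviation — NE.
(Low, Embargo): Country A can switch to Free (-2 → 5). Not NE.
(Medium, Low): Country A can switch to Free (-5 → 3). Not NE.
(Medium, Medium): Country A can switch to Low (-3 → 7). Not NE.
(The remaining 6 profiles each have a profitable deviation by the same check.)

Pure-strategy Nash equilibria: (Free, Embargo) and (Low, High)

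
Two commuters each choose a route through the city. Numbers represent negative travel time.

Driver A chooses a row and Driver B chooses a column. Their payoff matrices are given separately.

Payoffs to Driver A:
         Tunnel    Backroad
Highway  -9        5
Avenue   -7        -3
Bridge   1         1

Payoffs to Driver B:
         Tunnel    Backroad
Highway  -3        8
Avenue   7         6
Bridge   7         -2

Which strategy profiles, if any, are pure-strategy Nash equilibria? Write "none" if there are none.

(Highway, Backroad), (Bridge, Tunnel)

Driver A against Tunnel: payoffs -9, -7, 1 → best response Bridge.
Driver A against Backroad: payoffs 5, -3, 1 → best response Highway.
Driver B against Highway: payoffs -3, 8 → best response Backroad.
Driver B against Avenue: payoffs 7, 6 → best response Tunnel.
Driver B against Bridge: payoffs 7, -2 → best response Tunnel.
Mutual best responses: (Highway, Backroad); (Bridge, Tunnel).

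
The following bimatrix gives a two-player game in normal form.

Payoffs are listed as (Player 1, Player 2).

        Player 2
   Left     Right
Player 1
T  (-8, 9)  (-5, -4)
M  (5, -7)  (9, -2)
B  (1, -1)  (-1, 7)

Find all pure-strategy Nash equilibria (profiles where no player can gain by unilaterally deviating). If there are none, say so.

The unique pure-strategy Nash equilibrium is (M, Right).

Player 1 against Left: payoffs -8, 5, 1 → best response M.
Player 1 against Right: payoffs -5, 9, -1 → best response M.
Player 2 against T: payoffs 9, -4 → best response Left.
Player 2 against M: payoffs -7, -2 → best response Right.
Player 2 against B: payoffs -1, 7 → best response Right.
Mutual best responses: (M, Right).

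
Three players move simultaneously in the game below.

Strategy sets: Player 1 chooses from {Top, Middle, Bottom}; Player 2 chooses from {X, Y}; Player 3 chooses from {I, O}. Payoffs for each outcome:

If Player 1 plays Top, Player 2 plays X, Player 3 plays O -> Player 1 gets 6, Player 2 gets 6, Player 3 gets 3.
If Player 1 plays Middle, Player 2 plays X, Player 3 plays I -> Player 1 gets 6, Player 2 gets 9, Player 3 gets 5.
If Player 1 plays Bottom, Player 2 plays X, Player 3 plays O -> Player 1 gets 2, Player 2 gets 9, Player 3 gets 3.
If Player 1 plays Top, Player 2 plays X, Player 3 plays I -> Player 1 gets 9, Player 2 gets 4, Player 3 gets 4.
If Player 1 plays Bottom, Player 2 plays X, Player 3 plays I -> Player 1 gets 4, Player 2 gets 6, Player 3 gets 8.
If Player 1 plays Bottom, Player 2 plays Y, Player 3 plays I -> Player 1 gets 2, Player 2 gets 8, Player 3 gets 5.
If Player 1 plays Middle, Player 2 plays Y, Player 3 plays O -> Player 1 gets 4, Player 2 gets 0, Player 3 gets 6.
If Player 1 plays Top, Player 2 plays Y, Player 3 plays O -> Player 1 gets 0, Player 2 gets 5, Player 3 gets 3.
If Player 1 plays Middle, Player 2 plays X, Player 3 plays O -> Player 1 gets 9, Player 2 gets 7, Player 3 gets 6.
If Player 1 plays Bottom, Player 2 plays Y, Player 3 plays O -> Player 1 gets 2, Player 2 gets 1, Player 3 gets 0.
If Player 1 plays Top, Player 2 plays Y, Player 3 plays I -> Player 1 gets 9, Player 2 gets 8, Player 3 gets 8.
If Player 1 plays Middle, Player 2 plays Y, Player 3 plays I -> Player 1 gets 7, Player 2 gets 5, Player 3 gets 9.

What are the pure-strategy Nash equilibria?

Player 1 against (X, I): payoffs 9, 6, 4 → best response Top.
Player 1 against (X, O): payoffs 6, 9, 2 → best response Middle.
Player 1 against (Y, I): payoffs 9, 7, 2 → best response Top.
Player 1 against (Y, O): payoffs 0, 4, 2 → best response Middle.
Player 2 against (Top, I): payoffs 4, 8 → best response Y.
Player 2 against (Top, O): payoffs 6, 5 → best response X.
Player 2 against (Middle, I): payoffs 9, 5 → best response X.
Player 2 against (Middle, O): payoffs 7, 0 → best response X.
Player 2 against (Bottom, I): payoffs 6, 8 → best response Y.
Player 2 against (Bottom, O): payoffs 9, 1 → best response X.
Player 3 against (Top, X): payoffs 4, 3 → best response I.
Player 3 against (Top, Y): payoffs 8, 3 → best response I.
Player 3 against (Middle, X): payoffs 5, 6 → best response O.
Player 3 against (Middle, Y): payoffs 9, 6 → best response I.
Player 3 against (Bottom, X): payoffs 8, 3 → best response I.
Player 3 against (Bottom, Y): payoffs 5, 0 → best response I.
Mutual best responses: (Top, Y, I); (Middle, X, O).

(Top, Y, I), (Middle, X, O)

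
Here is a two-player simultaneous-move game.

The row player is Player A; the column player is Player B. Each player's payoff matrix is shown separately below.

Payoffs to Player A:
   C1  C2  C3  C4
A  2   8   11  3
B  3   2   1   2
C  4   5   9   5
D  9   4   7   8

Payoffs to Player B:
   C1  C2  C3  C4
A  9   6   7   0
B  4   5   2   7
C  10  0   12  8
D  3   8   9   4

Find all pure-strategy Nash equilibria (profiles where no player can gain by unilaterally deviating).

(A, C1): Player A can switch to B (2 → 3). Not NE.
(A, C2): Player B can switch to C1 (6 → 9). Not NE.
(A, C3): Player B can switch to C1 (7 → 9). Not NE.
(A, C4): Player A can switch to C (3 → 5). Not NE.
(B, C1): Player A can switch to C (3 → 4). Not NE.
(B, C2): Player A can switch to A (2 → 8). Not NE.
(B, C3): Player A can switch to A (1 → 11). Not NE.
(B, C4): Player A can switch to A (2 → 3). Not NE.
(C, C1): Player A can switch to D (4 → 9). Not NE.
(C, C2): Player A can switch to A (5 → 8). Not NE.
(The remaining 6 profiles each have a profitable deviation by the same check.)

No pure-strategy Nash equilibrium.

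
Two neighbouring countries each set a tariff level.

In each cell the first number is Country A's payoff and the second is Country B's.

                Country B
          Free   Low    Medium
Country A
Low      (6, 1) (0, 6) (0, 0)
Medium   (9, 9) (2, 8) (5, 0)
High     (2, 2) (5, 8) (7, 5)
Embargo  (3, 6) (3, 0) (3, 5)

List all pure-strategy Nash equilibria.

The pure Nash equilibria are (Medium, Free), (High, Low).

(Low, Free): Country A can switch to Medium (6 → 9). Not NE.
(Low, Low): Country A can switch to Medium (0 → 2). Not NE.
(Low, Medium): Country A can switch to Medium (0 → 5). Not NE.
(Medium, Free): Country A gets 9, best alternative 6; Country B gets 9, best alternative 8. No profitable deviation — NE.
(Medium, Low): Country A can switch to High (2 → 5). Not NE.
(Medium, Medium): Country A can switch to High (5 → 7). Not NE.
(High, Free): Country A can switch to Low (2 → 6). Not NE.
(High, Low): Country A gets 5, best alternative 3; Country B gets 8, best alternative 5. No profitable deviation — NE.
(High, Medium): Country B can switch to Low (5 → 8). Not NE.
(Embargo, Free): Country A can switch to Low (3 → 6). Not NE.
(Embargo, Low): Country A can switch to High (3 → 5). Not NE.
(Embargo, Medium): Country A can switch to Medium (3 → 5). Not NE.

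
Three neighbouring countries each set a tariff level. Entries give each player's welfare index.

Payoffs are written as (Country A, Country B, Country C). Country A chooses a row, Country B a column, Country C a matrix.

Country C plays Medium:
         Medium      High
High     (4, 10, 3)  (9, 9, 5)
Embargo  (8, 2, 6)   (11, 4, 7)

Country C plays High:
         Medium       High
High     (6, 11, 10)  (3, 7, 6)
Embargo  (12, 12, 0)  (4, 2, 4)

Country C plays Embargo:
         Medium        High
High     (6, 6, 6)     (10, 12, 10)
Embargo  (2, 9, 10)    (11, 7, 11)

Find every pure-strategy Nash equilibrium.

There is no pure-strategy Nash equilibrium.

For each player, find the best response to each opponent profile; mutual best responses are the pure NE.
Country A against (Medium, Medium): payoffs 4, 8 → best response Embargo.
Country A against (Medium, High): payoffs 6, 12 → best response Embargo.
Country A against (Medium, Embargo): payoffs 6, 2 → best response High.
Country A against (High, Medium): payoffs 9, 11 → best response Embargo.
Country A against (High, High): payoffs 3, 4 → best response Embargo.
Country A against (High, Embargo): payoffs 10, 11 → best response Embargo.
Country B against (High, Medium): payoffs 10, 9 → best response Medium.
Country B against (High, High): payoffs 11, 7 → best response Medium.
Country B against (High, Embargo): payoffs 6, 12 → best response High.
Country B against (Embargo, Medium): payoffs 2, 4 → best response High.
Country B against (Embargo, High): payoffs 12, 2 → best response Medium.
Country B against (Embargo, Embargo): payoffs 9, 7 → best response Medium.
Country C against (High, Medium): payoffs 3, 10, 6 → best response High.
Country C against (High, High): payoffs 5, 6, 10 → best response Embargo.
Country C against (Embargo, Medium): payoffs 6, 0, 10 → best response Embargo.
Country C against (Embargo, High): payoffs 7, 4, 11 → best response Embargo.
No profile is a mutual best response for all players.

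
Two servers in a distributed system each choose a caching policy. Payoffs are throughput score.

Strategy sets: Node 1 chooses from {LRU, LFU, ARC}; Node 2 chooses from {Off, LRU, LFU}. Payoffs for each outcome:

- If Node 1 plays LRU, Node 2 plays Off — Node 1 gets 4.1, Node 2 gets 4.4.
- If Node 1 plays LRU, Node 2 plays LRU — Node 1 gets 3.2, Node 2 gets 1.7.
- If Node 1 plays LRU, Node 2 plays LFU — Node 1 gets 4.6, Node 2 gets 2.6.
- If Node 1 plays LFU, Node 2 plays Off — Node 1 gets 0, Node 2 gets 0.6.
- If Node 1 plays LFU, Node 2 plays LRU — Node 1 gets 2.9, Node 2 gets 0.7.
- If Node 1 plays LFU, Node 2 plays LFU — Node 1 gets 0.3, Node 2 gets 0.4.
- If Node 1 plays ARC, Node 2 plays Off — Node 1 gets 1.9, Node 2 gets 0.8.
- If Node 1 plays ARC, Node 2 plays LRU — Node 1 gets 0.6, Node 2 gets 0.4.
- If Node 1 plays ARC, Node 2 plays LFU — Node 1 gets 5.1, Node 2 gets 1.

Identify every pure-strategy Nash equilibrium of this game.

Pure-strategy Nash equilibria: (LRU, Off) and (ARC, LFU)

Node 1 against Off: payoffs 4.1, 0, 1.9 → best response LRU.
Node 1 against LRU: payoffs 3.2, 2.9, 0.6 → best response LRU.
Node 1 against LFU: payoffs 4.6, 0.3, 5.1 → best response ARC.
Node 2 against LRU: payoffs 4.4, 1.7, 2.6 → best response Off.
Node 2 against LFU: payoffs 0.6, 0.7, 0.4 → best response LRU.
Node 2 against ARC: payoffs 0.8, 0.4, 1 → best response LFU.
Mutual best responses: (LRU, Off); (ARC, LFU).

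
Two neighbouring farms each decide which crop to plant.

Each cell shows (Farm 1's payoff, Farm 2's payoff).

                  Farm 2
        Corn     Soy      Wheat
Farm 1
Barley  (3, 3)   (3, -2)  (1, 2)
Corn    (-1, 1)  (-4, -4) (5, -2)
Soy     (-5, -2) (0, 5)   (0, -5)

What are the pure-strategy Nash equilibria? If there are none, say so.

(Barley, Corn)

Check each profile: it is a Nash equilibrium iff no player can strictly gain by switching unilaterally.
(Barley, Corn): Farm 1 gets 3, best alternative -1; Farm 2 gets 3, best alternative 2. No profitable deviation — NE.
(Barley, Soy): Farm 2 can switch to Corn (-2 → 3). Not NE.
(Barley, Wheat): Farm 1 can switch to Corn (1 → 5). Not NE.
(Corn, Corn): Farm 1 can switch to Barley (-1 → 3). Not NE.
(Corn, Soy): Farm 1 can switch to Barley (-4 → 3). Not NE.
(Corn, Wheat): Farm 2 can switch to Corn (-2 → 1). Not NE.
(Soy, Corn): Farm 1 can switch to Barley (-5 → 3). Not NE.
(Soy, Soy): Farm 1 can switch to Barley (0 → 3). Not NE.
(Soy, Wheat): Farm 1 can switch to Barley (0 → 1). Not NE.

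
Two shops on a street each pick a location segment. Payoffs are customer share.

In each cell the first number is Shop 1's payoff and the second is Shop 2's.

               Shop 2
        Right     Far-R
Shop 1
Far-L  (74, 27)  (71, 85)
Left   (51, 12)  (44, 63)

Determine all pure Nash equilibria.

(Far-L, Right): Shop 2 can switch to Far-R (27 → 85). Not NE.
(Far-L, Far-R): Shop 1 gets 71, best alternative 44; Shop 2 gets 85, best alternative 27. No profitable deviation — NE.
(Left, Right): Shop 1 can switch to Far-L (51 → 74). Not NE.
(Left, Far-R): Shop 1 can switch to Far-L (44 → 71). Not NE.

The unique pure-strategy Nash equilibrium is (Far-L, Far-R).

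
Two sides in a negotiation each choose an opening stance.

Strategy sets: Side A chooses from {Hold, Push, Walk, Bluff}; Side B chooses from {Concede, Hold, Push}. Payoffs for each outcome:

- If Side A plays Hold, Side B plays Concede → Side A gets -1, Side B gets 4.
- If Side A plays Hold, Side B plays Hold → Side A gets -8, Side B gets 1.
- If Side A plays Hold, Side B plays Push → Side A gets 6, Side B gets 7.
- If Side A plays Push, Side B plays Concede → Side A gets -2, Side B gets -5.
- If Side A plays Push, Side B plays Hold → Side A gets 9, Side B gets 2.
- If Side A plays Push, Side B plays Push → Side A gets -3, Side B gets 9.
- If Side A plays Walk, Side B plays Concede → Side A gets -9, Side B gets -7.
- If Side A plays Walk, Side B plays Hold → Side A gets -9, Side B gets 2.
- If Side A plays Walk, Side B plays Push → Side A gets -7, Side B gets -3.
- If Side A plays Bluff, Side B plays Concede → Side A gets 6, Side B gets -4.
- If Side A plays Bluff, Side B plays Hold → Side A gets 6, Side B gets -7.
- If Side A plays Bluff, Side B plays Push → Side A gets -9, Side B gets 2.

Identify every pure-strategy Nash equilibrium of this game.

For each strategy profile, look for a profitable unilateral deviation.
(Hold, Concede): Side A can switch to Bluff (-1 → 6). Not NE.
(Hold, Hold): Side A can switch to Push (-8 → 9). Not NE.
(Hold, Push): Side A gets 6, best alternative -3; Side B gets 7, best alternative 4. No profitable deviation — NE.
(Push, Concede): Side A can switch to Hold (-2 → -1). Not NE.
(Push, Hold): Side B can switch to Push (2 → 9). Not NE.
(Push, Push): Side A can switch to Hold (-3 → 6). Not NE.
(Walk, Concede): Side A can switch to Hold (-9 → -1). Not NE.
(Walk, Hold): Side A can switch to Hold (-9 → -8). Not NE.
(Walk, Push): Side A can switch to Hold (-7 → 6). Not NE.
(Bluff, Concede): Side B can switch to Push (-4 → 2). Not NE.
(Bluff, Hold): Side A can switch to Push (6 → 9). Not NE.
(The remaining 1 profile has a profitable deviation by the same check.)

Pure NE: (Hold, Push)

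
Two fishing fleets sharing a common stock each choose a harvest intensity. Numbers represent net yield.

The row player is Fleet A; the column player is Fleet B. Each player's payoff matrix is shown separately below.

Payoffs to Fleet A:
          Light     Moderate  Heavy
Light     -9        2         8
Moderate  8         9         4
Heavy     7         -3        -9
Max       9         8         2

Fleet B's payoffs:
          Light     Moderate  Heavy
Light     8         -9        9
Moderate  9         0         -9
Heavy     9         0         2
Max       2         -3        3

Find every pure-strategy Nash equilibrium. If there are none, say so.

Pure NE: (Light, Heavy)

Check each profile: it is a Nash equilibrium iff no player can strictly gain by switching unilaterally.
(Light, Light): Fleet A can switch to Moderate (-9 → 8). Not NE.
(Light, Moderate): Fleet A can switch to Moderate (2 → 9). Not NE.
(Light, Heavy): Fleet A gets 8, best alternative 4; Fleet B gets 9, best alternative 8. No profitable deviation — NE.
(Moderate, Light): Fleet A can switch to Max (8 → 9). Not NE.
(Moderate, Moderate): Fleet B can switch to Light (0 → 9). Not NE.
(Moderate, Heavy): Fleet A can switch to Light (4 → 8). Not NE.
(Heavy, Light): Fleet A can switch to Moderate (7 → 8). Not NE.
(The remaining 5 profiles each have a profitable deviation by the same check.)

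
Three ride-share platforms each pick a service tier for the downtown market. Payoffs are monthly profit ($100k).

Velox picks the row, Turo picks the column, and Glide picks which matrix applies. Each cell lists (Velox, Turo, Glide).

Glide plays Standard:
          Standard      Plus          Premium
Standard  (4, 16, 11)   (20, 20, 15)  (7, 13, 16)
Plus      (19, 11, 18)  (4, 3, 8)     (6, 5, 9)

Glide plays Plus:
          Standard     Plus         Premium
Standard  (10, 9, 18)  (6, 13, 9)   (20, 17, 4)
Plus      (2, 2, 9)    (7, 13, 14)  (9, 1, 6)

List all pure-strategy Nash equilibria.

Velox against (Standard, Standard): payoffs 4, 19 → best response Plus.
Velox against (Standard, Plus): payoffs 10, 2 → best response Standard.
Velox against (Plus, Standard): payoffs 20, 4 → best response Standard.
Velox against (Plus, Plus): payoffs 6, 7 → best response Plus.
Velox against (Premium, Standard): payoffs 7, 6 → best response Standard.
Velox against (Premium, Plus): payoffs 20, 9 → best response Standard.
Turo against (Standard, Standard): payoffs 16, 20, 13 → best response Plus.
Turo against (Standard, Plus): payoffs 9, 13, 17 → best response Premium.
Turo against (Plus, Standard): payoffs 11, 3, 5 → best response Standard.
Turo against (Plus, Plus): payoffs 2, 13, 1 → best response Plus.
Glide against (Standard, Standard): payoffs 11, 18 → best response Plus.
Glide against (Standard, Plus): payoffs 15, 9 → best response Standard.
Glide against (Standard, Premium): payoffs 16, 4 → best response Standard.
Glide against (Plus, Standard): payoffs 18, 9 → best response Standard.
Glide against (Plus, Plus): payoffs 8, 14 → best response Plus.
Glide against (Plus, Premium): payoffs 9, 6 → best response Standard.
Mutual best responses: (Standard, Plus, Standard); (Plus, Standard, Standard); (Plus, Plus, Plus).

(Standard, Plus, Standard), (Plus, Standard, Standard), (Plus, Plus, Plus)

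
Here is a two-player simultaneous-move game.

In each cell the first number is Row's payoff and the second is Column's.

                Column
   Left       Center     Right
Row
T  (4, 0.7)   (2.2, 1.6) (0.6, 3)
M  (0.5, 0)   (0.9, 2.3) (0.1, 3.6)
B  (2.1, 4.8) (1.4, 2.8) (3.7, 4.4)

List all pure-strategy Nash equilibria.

(T, Left): Column can switch to Center (0.7 → 1.6). Not NE.
(T, Center): Column can switch to Right (1.6 → 3). Not NE.
(T, Right): Row can switch to B (0.6 → 3.7). Not NE.
(M, Left): Row can switch to T (0.5 → 4). Not NE.
(M, Center): Row can switch to T (0.9 → 2.2). Not NE.
(M, Right): Row can switch to T (0.1 → 0.6). Not NE.
(The remaining 3 profiles each have a profitable deviation by the same check.)

There is no pure-strategy Nash equilibrium.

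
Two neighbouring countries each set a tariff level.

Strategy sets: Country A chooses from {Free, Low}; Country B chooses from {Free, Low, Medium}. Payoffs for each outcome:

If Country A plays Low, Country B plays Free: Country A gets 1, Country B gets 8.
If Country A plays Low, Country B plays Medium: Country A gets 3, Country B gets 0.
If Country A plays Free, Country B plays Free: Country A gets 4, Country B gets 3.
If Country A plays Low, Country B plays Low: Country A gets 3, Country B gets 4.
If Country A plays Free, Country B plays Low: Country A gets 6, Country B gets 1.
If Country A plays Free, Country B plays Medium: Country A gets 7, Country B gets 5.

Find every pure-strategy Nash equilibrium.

(Free, Free): Country B can switch to Medium (3 → 5). Not NE.
(Free, Low): Country B can switch to Free (1 → 3). Not NE.
(Free, Medium): Country A gets 7, best alternative 3; Country B gets 5, best alternative 3. No profitable deviation — NE.
(Low, Free): Country A can switch to Free (1 → 4). Not NE.
(Low, Low): Country A can switch to Free (3 → 6). Not NE.
(Low, Medium): Country A can switch to Free (3 → 7). Not NE.

Pure NE: (Free, Medium)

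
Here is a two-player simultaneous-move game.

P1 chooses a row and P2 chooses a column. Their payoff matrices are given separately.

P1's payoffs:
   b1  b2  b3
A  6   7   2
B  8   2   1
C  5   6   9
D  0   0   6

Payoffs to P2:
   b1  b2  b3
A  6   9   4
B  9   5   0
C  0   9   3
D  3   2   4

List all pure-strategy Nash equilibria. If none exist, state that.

P1 against b1: payoffs 6, 8, 5, 0 → best response B.
P1 against b2: payoffs 7, 2, 6, 0 → best response A.
P1 against b3: payoffs 2, 1, 9, 6 → best response C.
P2 against A: payoffs 6, 9, 4 → best response b2.
P2 against B: payoffs 9, 5, 0 → best response b1.
P2 against C: payoffs 0, 9, 3 → best response b2.
P2 against D: payoffs 3, 2, 4 → best response b3.
Mutual best responses: (A, b2); (B, b1).

Pure-strategy Nash equilibria: (A, b2) and (B, b1)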